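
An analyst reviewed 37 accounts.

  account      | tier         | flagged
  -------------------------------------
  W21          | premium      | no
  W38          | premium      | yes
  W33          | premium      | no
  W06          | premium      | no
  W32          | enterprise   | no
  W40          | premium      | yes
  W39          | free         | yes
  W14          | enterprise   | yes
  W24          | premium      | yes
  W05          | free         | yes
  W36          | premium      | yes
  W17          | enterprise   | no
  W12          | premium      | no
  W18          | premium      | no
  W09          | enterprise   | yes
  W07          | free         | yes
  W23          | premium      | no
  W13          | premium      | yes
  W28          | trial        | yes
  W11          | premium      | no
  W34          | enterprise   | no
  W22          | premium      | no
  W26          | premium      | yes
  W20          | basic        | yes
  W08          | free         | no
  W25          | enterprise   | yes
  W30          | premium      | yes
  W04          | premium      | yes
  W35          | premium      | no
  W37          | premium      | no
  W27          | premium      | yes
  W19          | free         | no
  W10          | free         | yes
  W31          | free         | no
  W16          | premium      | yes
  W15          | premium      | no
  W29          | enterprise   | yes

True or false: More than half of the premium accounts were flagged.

False

Truth condition: |A ∩ B| > |A ∖ B|.
|A| = 21, |A ∩ B| = 10, |A ∖ B| = 11.
10 < 11, so the statement is false.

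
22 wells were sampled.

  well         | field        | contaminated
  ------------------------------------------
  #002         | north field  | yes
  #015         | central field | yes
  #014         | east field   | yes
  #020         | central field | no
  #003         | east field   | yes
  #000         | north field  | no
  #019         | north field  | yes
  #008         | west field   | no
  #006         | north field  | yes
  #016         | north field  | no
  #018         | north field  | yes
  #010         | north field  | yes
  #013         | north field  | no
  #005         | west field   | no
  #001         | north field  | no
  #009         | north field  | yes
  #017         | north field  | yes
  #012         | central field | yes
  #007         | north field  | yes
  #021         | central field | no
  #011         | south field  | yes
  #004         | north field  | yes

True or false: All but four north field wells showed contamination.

True

Truth condition: |A ∖ B| = 4.
A (the restrictor) = {#002, #000, #019, #006, #016, #018, #010, #013, #001, #009, #017, #007, #004}, |A| = 13.
A ∖ B = {#000, #016, #013, #001}, so |A ∖ B| = 4.
|A ∖ B| = 4, so the statement is true.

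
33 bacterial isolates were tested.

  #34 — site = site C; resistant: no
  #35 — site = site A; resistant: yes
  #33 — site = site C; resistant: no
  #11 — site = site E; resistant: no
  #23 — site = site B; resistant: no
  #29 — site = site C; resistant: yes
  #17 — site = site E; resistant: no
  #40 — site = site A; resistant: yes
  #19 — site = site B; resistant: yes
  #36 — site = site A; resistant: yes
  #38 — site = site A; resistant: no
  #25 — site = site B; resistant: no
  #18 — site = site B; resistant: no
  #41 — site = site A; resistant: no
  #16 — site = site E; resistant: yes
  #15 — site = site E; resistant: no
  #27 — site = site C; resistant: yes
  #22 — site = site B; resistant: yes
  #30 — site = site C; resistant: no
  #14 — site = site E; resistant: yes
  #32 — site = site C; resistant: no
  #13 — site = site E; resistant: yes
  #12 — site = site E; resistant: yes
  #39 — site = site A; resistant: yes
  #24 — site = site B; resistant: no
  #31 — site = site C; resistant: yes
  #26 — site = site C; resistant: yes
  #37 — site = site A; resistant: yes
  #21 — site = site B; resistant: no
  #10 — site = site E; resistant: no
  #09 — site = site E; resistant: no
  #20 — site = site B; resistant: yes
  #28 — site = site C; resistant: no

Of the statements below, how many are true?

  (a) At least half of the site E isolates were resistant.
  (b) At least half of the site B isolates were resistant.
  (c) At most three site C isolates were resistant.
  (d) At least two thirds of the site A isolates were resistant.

(a) site E: |A| = 9, |A ∩ B| = 4; needs |A ∩ B| ≥ |A ∖ B| — false.
(b) site B: |A| = 8, |A ∩ B| = 3; needs |A ∩ B| ≥ |A ∖ B| — false.
(c) site C: |A| = 9, |A ∩ B| = 4; needs |A ∩ B| ≤ 3 — false.
(d) site A: |A| = 7, |A ∩ B| = 5; needs |A ∩ B| / |A| ≥ 2/3 — true.

1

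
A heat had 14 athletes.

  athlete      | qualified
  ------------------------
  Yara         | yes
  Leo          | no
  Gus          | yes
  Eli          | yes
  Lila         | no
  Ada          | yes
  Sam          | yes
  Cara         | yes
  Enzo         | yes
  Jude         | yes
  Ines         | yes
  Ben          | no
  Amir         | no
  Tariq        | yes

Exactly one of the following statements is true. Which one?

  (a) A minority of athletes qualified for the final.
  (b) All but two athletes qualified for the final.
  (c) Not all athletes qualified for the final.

(c)

|A| = 14, |A ∩ B| = 10, |A ∖ B| = 4.
(a) requires |A ∩ B| < |A ∖ B|: false.
(b) requires |A ∖ B| = 2: false.
(c) requires A ⊄ B (|A ∖ B| ≥ 1): true.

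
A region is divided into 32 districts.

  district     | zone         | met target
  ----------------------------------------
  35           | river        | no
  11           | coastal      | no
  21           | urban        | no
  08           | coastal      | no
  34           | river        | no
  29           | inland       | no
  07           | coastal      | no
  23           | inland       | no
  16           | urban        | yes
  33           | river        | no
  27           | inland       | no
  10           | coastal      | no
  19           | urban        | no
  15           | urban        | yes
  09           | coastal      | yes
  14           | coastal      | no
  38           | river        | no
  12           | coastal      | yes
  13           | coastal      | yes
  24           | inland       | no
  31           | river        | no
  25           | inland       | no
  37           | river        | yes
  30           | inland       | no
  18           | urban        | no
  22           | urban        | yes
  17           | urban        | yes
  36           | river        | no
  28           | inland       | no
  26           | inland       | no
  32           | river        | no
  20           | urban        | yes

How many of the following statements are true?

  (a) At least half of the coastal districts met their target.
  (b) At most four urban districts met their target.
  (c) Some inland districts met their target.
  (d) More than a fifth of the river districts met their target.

(a) coastal: |A| = 8, |A ∩ B| = 3; needs |A ∩ B| ≥ |A ∖ B| — false.
(b) urban: |A| = 8, |A ∩ B| = 5; needs |A ∩ B| ≤ 4 — false.
(c) inland: |A| = 8, |A ∩ B| = 0; needs A ∩ B ≠ ∅ (|A ∩ B| ≥ 1) — false.
(d) river: |A| = 8, |A ∩ B| = 1; needs |A ∩ B| / |A| > 1/5 — false.

0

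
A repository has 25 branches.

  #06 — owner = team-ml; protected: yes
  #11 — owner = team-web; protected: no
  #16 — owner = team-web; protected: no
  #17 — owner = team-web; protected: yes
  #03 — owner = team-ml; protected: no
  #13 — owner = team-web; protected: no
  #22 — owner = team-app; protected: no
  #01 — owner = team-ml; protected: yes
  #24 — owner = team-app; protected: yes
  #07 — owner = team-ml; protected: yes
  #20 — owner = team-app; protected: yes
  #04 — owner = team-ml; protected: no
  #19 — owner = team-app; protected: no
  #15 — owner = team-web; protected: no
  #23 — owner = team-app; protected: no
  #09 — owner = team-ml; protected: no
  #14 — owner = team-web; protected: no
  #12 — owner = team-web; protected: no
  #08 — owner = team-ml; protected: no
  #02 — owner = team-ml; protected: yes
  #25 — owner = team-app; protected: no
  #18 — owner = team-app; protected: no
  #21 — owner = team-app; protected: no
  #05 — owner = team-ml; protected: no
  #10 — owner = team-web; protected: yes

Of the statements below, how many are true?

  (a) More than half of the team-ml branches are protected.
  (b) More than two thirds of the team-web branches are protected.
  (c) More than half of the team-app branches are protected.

(a) team-ml: |A| = 9, |A ∩ B| = 4; needs |A ∩ B| > |A ∖ B| — false.
(b) team-web: |A| = 8, |A ∩ B| = 2; needs |A ∩ B| / |A| > 2/3 — false.
(c) team-app: |A| = 8, |A ∩ B| = 2; needs |A ∩ B| > |A ∖ B| — false.

0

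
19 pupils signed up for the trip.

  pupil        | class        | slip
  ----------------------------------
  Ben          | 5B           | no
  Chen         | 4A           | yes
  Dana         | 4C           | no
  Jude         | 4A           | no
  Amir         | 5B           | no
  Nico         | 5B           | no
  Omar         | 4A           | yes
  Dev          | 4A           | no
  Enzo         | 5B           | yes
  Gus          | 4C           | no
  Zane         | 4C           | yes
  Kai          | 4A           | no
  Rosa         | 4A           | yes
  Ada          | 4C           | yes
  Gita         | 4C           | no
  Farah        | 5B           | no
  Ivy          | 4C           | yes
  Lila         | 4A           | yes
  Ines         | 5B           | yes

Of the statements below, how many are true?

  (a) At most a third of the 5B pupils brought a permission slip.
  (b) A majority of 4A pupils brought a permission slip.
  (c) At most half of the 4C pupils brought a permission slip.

(a) 5B: |A| = 6, |A ∩ B| = 2; needs |A ∩ B| / |A| ≤ 1/3 — true.
(b) 4A: |A| = 7, |A ∩ B| = 4; needs |A ∩ B| > |A ∖ B| — true.
(c) 4C: |A| = 6, |A ∩ B| = 3; needs |A ∩ B| ≤ |A ∖ B| — true.

3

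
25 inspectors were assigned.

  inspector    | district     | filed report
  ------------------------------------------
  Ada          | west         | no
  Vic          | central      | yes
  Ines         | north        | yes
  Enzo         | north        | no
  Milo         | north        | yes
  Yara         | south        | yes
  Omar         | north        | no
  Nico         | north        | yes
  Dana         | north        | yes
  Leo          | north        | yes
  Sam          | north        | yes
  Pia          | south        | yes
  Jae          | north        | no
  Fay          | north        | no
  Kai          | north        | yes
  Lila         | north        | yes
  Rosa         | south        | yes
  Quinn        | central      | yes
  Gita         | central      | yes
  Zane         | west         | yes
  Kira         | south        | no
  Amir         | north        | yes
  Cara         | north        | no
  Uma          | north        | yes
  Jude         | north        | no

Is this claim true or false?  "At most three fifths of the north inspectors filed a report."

Truth condition: |A ∩ B| / |A| ≤ 3/5.
|A| = 16, |A ∩ B| = 10, |A ∖ B| = 6.
|A ∩ B|/|A| = 10/16, so the statement is false.

False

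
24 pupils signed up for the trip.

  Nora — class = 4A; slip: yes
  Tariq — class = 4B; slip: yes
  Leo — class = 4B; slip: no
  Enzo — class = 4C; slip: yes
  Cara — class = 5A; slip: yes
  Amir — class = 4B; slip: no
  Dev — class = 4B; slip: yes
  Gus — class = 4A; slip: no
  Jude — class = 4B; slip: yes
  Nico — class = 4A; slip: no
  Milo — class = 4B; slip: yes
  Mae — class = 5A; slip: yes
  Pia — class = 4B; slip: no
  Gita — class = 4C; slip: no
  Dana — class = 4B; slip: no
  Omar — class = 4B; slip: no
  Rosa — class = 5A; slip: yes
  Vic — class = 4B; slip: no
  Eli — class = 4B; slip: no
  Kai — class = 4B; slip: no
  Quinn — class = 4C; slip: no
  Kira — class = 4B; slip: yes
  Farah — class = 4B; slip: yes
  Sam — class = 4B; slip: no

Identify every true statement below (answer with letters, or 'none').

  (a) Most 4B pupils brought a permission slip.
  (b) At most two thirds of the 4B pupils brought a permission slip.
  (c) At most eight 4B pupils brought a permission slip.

(b), (c)

|A| = 15, |A ∩ B| = 6, |A ∖ B| = 9.
(a) |A ∩ B| > |A ∖ B|: fails.
(b) |A ∩ B| / |A| ≤ 2/3: holds.
(c) |A ∩ B| ≤ 8: holds.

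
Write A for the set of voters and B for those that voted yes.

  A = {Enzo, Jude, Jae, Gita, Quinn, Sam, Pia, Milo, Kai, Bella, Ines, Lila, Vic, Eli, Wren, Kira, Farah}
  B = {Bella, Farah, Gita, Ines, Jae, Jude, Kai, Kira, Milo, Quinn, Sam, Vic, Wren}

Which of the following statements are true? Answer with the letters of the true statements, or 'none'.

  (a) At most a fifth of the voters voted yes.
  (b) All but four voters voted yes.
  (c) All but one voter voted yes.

|A| = 17, |A ∩ B| = 13, |A ∖ B| = 4.
(a) |A ∩ B| / |A| ≤ 1/5: fails.
(b) |A ∖ B| = 4: holds.
(c) |A ∖ B| = 1: fails.

(b)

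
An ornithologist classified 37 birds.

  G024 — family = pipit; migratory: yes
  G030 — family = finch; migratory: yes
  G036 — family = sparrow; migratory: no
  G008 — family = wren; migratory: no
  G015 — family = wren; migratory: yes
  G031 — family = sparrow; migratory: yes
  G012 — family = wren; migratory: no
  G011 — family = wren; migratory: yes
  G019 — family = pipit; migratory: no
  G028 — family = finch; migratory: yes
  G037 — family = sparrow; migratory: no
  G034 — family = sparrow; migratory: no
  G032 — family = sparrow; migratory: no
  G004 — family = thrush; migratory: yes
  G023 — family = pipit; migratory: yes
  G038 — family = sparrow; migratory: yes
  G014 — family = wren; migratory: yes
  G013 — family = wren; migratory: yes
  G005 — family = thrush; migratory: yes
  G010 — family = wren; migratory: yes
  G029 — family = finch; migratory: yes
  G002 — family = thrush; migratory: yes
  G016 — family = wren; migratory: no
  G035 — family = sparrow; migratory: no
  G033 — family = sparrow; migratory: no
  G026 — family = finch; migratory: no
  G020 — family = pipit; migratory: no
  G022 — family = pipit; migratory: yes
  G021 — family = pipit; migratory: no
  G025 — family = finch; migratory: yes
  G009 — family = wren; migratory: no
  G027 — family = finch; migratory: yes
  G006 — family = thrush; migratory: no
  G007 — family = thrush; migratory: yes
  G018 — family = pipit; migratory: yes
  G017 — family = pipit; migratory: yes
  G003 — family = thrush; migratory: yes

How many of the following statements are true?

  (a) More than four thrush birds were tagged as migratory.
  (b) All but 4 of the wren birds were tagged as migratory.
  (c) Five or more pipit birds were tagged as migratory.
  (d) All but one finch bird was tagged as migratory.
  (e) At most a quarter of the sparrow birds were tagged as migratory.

5

(a) thrush: |A| = 6, |A ∩ B| = 5; needs |A ∩ B| > 4 — true.
(b) wren: |A| = 9, |A ∩ B| = 5; needs |A ∖ B| = 4 — true.
(c) pipit: |A| = 8, |A ∩ B| = 5; needs |A ∩ B| ≥ 5 — true.
(d) finch: |A| = 6, |A ∩ B| = 5; needs |A ∖ B| = 1 — true.
(e) sparrow: |A| = 8, |A ∩ B| = 2; needs |A ∩ B| / |A| ≤ 1/4 — true.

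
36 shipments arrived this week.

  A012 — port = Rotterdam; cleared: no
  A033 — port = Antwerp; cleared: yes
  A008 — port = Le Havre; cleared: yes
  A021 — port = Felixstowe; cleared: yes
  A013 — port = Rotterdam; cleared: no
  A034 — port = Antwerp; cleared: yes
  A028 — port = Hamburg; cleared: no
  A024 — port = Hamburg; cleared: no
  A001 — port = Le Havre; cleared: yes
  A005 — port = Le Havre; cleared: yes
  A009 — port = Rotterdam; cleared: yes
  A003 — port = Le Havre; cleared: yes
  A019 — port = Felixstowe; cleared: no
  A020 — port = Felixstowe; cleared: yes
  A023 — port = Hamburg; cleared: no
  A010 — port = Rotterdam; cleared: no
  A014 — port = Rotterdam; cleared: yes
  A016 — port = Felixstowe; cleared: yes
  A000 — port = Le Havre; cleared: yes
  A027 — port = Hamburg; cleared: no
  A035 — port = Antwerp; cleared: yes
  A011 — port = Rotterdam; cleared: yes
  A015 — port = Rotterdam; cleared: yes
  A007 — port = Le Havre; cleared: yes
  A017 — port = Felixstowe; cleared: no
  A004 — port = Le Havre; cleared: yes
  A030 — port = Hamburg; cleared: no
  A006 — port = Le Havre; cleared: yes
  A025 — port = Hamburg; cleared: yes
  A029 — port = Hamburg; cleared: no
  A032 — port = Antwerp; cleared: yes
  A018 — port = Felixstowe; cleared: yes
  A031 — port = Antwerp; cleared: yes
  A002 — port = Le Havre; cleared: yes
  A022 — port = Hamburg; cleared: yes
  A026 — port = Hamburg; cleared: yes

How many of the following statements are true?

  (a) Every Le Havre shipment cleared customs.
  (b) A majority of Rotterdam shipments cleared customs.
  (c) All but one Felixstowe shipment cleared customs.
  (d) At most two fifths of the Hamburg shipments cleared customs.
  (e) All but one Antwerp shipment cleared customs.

3

(a) Le Havre: |A| = 9, |A ∩ B| = 9; needs A ⊆ B, i.e. every element of A is in B (|A ∖ B| = 0) — true.
(b) Rotterdam: |A| = 7, |A ∩ B| = 4; needs |A ∩ B| > |A ∖ B| — true.
(c) Felixstowe: |A| = 6, |A ∩ B| = 4; needs |A ∖ B| = 1 — false.
(d) Hamburg: |A| = 9, |A ∩ B| = 3; needs |A ∩ B| / |A| ≤ 2/5 — true.
(e) Antwerp: |A| = 5, |A ∩ B| = 5; needs |A ∖ B| = 1 — false.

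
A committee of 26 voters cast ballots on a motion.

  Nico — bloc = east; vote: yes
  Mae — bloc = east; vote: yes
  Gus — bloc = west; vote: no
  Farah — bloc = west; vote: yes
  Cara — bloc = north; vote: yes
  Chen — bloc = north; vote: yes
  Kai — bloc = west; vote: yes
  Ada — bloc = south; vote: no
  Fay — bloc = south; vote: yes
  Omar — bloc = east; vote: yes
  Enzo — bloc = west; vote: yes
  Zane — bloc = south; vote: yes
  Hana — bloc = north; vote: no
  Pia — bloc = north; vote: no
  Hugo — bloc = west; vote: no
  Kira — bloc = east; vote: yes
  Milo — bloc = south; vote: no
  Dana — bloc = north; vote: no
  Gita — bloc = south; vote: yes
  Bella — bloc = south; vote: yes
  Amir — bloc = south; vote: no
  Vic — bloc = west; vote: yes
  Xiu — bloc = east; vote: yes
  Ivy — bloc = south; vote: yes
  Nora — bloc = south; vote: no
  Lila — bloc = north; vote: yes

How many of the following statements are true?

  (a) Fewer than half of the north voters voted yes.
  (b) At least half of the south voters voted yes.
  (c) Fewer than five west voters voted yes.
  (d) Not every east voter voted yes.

(a) north: |A| = 6, |A ∩ B| = 3; needs |A ∩ B| < |A ∖ B| — false.
(b) south: |A| = 9, |A ∩ B| = 5; needs |A ∩ B| ≥ |A ∖ B| — true.
(c) west: |A| = 6, |A ∩ B| = 4; needs |A ∩ B| < 5 — true.
(d) east: |A| = 5, |A ∩ B| = 5; needs A ⊄ B (|A ∖ B| ≥ 1) — false.

2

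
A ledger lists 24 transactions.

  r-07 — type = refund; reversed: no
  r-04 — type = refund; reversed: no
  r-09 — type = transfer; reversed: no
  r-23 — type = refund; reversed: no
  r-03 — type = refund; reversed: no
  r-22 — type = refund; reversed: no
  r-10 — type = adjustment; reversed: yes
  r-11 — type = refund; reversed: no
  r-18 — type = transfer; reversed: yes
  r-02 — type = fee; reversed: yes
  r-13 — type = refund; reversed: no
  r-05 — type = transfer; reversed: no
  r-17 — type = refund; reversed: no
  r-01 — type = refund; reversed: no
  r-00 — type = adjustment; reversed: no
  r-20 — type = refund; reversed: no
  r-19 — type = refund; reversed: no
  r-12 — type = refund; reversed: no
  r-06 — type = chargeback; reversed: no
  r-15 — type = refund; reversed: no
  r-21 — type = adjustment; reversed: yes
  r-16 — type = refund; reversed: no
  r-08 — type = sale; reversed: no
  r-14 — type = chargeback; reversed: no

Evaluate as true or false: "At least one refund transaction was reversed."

False

Truth condition: A ∩ B ≠ ∅ (|A ∩ B| ≥ 1).
A (the restrictor) = {r-07, r-04, r-23, r-03, r-22, r-11, r-13, r-17, r-01, r-20, r-19, r-12, r-15, r-16}, |A| = 14.
A ∩ B = {}, so |A ∩ B| = 0.
So the statement is false.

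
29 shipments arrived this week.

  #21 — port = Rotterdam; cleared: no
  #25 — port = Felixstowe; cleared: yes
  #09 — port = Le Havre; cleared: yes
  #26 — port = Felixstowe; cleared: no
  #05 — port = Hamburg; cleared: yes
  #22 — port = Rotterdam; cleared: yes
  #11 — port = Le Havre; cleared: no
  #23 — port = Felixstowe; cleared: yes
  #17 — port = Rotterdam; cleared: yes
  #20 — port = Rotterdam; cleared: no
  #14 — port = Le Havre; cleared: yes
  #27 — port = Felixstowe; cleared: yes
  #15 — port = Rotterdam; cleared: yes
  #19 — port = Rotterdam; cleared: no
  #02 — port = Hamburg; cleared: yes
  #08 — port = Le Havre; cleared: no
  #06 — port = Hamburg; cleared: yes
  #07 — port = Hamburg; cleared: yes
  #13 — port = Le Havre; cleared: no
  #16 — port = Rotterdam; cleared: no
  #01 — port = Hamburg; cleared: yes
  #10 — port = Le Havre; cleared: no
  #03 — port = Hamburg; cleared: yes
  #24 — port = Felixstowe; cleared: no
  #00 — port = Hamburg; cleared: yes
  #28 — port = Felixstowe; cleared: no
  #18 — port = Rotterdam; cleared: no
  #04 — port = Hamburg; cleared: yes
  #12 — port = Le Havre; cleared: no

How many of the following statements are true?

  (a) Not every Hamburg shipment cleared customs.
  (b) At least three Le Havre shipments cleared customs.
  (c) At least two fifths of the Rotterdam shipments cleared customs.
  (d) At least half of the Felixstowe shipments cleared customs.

1

(a) Hamburg: |A| = 8, |A ∩ B| = 8; needs A ⊄ B (|A ∖ B| ≥ 1) — false.
(b) Le Havre: |A| = 7, |A ∩ B| = 2; needs |A ∩ B| ≥ 3 — false.
(c) Rotterdam: |A| = 8, |A ∩ B| = 3; needs |A ∩ B| / |A| ≥ 2/5 — false.
(d) Felixstowe: |A| = 6, |A ∩ B| = 3; needs |A ∩ B| ≥ |A ∖ B| — true.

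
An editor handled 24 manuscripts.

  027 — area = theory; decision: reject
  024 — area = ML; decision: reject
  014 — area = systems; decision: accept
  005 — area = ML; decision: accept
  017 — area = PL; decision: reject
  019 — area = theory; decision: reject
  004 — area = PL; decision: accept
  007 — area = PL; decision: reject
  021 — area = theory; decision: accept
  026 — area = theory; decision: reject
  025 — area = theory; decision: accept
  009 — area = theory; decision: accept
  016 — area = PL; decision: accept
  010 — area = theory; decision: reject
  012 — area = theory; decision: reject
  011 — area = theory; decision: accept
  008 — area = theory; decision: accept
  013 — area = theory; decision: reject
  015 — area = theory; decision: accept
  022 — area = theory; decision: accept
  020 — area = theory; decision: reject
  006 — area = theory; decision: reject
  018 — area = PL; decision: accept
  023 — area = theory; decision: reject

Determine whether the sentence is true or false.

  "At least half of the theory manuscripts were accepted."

Truth condition: |A ∩ B| ≥ |A ∖ B|.
|A| = 16, |A ∩ B| = 7, |A ∖ B| = 9.
7 < 9, so the statement is false.

False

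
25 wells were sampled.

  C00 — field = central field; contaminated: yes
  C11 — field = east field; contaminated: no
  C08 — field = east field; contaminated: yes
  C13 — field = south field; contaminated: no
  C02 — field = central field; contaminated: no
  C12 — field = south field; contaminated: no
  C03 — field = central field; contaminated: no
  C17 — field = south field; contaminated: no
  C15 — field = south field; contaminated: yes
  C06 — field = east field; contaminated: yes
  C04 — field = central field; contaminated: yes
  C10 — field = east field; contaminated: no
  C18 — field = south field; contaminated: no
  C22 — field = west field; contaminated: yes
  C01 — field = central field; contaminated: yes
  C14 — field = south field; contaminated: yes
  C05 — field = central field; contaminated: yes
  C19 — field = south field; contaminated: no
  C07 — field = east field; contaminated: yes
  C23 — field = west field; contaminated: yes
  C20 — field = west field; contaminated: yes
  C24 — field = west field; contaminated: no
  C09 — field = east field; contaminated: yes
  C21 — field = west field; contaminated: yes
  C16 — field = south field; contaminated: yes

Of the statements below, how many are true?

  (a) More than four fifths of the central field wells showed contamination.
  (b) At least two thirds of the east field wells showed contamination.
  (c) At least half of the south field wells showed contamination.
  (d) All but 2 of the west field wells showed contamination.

1

(a) central field: |A| = 6, |A ∩ B| = 4; needs |A ∩ B| / |A| > 4/5 — false.
(b) east field: |A| = 6, |A ∩ B| = 4; needs |A ∩ B| / |A| ≥ 2/3 — true.
(c) south field: |A| = 8, |A ∩ B| = 3; needs |A ∩ B| ≥ |A ∖ B| — false.
(d) west field: |A| = 5, |A ∩ B| = 4; needs |A ∖ B| = 2 — false.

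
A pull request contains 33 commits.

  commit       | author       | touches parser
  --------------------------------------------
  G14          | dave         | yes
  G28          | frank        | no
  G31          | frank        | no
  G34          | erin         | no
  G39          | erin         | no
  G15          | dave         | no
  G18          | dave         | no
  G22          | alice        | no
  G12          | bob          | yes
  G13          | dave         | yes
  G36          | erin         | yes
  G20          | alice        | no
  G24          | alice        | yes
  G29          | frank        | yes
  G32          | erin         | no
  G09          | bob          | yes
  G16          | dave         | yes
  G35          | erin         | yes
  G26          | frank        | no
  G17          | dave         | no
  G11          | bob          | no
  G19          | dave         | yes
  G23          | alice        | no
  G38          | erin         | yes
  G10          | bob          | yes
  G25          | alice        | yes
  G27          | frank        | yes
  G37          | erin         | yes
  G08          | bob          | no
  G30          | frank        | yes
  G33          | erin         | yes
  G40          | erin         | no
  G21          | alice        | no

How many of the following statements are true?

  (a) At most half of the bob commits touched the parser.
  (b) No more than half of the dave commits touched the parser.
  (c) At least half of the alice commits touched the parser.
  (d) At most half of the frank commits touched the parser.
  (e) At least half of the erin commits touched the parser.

2

(a) bob: |A| = 5, |A ∩ B| = 3; needs |A ∩ B| ≤ |A ∖ B| — false.
(b) dave: |A| = 7, |A ∩ B| = 4; needs |A ∩ B| ≤ |A ∖ B| — false.
(c) alice: |A| = 6, |A ∩ B| = 2; needs |A ∩ B| ≥ |A ∖ B| — false.
(d) frank: |A| = 6, |A ∩ B| = 3; needs |A ∩ B| ≤ |A ∖ B| — true.
(e) erin: |A| = 9, |A ∩ B| = 5; needs |A ∩ B| ≥ |A ∖ B| — true.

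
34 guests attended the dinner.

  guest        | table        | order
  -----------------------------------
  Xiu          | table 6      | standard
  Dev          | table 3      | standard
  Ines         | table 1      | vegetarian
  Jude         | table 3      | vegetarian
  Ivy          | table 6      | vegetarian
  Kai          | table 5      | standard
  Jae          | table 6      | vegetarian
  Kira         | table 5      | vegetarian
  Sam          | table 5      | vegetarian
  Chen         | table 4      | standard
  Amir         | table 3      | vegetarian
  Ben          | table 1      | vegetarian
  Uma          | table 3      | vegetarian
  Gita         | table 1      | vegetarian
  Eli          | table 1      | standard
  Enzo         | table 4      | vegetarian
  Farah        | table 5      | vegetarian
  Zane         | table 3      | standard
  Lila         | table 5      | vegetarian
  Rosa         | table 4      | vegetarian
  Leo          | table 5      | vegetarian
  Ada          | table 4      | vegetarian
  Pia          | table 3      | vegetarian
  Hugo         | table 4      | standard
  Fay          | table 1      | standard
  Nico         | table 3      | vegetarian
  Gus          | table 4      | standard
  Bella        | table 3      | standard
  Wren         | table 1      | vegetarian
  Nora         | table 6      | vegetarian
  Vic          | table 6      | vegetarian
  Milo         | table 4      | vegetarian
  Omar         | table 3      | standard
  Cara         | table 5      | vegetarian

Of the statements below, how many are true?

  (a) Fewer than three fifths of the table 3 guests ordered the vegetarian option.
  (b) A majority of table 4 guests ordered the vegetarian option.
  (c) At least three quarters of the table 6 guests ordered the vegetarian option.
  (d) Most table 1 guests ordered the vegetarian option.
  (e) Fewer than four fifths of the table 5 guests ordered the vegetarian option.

4

(a) table 3: |A| = 9, |A ∩ B| = 5; needs |A ∩ B| / |A| < 3/5 — true.
(b) table 4: |A| = 7, |A ∩ B| = 4; needs |A ∩ B| > |A ∖ B| — true.
(c) table 6: |A| = 5, |A ∩ B| = 4; needs |A ∩ B| / |A| ≥ 3/4 — true.
(d) table 1: |A| = 6, |A ∩ B| = 4; needs |A ∩ B| > |A ∖ B| — true.
(e) table 5: |A| = 7, |A ∩ B| = 6; needs |A ∩ B| / |A| < 4/5 — false.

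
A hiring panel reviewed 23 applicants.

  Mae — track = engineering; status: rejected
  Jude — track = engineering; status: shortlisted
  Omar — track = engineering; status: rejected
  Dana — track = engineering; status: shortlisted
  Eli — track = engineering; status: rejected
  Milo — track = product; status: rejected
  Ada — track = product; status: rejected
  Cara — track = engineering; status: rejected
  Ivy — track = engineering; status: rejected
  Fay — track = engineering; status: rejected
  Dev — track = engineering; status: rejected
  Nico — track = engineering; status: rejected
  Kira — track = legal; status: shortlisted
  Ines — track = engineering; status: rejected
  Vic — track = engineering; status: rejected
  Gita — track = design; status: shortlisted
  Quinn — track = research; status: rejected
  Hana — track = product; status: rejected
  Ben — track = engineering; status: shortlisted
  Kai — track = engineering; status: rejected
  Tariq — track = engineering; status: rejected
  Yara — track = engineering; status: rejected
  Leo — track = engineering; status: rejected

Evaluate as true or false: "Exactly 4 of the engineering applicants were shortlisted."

False

'Exactly 4 of the engineering applicants were shortlisted' holds iff |A ∩ B| = 4.
|A| = 17, |A ∩ B| = 3, |A ∖ B| = 14.
|A ∩ B| = 3, so the statement is false.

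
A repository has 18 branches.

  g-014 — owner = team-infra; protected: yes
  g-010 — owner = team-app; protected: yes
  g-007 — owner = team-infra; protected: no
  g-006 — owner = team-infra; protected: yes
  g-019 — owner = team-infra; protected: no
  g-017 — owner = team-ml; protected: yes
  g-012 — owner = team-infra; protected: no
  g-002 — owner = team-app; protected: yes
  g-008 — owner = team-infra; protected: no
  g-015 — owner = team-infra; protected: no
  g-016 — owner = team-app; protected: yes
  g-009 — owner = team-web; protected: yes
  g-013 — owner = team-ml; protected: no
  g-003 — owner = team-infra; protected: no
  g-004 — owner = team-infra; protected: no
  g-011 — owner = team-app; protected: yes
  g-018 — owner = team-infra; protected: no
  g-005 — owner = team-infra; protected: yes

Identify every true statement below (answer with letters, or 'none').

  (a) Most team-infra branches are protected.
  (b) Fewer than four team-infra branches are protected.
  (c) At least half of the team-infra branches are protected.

(b)

|A| = 11, |A ∩ B| = 3, |A ∖ B| = 8.
(a) |A ∩ B| > |A ∖ B|: fails.
(b) |A ∩ B| < 4: holds.
(c) |A ∩ B| ≥ |A ∖ B|: fails.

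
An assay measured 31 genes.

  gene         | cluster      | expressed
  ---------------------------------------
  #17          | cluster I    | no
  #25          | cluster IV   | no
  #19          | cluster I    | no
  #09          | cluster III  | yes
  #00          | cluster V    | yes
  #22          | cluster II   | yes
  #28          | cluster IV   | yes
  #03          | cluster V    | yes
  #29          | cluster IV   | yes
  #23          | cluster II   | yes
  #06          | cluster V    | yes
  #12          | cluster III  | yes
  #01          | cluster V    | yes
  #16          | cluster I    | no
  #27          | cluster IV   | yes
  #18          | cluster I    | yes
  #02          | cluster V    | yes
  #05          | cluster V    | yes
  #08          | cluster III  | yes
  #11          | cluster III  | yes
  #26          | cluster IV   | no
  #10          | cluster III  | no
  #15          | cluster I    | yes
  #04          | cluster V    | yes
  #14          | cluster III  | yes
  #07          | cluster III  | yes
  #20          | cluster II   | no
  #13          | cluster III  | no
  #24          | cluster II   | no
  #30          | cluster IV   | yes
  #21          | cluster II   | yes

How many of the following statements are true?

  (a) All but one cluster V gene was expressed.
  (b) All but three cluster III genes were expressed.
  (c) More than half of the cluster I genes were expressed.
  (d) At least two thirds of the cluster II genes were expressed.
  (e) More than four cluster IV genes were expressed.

(a) cluster V: |A| = 7, |A ∩ B| = 7; needs |A ∖ B| = 1 — false.
(b) cluster III: |A| = 8, |A ∩ B| = 6; needs |A ∖ B| = 3 — false.
(c) cluster I: |A| = 5, |A ∩ B| = 2; needs |A ∩ B| > |A ∖ B| — false.
(d) cluster II: |A| = 5, |A ∩ B| = 3; needs |A ∩ B| / |A| ≥ 2/3 — false.
(e) cluster IV: |A| = 6, |A ∩ B| = 4; needs |A ∩ B| > 4 — false.

0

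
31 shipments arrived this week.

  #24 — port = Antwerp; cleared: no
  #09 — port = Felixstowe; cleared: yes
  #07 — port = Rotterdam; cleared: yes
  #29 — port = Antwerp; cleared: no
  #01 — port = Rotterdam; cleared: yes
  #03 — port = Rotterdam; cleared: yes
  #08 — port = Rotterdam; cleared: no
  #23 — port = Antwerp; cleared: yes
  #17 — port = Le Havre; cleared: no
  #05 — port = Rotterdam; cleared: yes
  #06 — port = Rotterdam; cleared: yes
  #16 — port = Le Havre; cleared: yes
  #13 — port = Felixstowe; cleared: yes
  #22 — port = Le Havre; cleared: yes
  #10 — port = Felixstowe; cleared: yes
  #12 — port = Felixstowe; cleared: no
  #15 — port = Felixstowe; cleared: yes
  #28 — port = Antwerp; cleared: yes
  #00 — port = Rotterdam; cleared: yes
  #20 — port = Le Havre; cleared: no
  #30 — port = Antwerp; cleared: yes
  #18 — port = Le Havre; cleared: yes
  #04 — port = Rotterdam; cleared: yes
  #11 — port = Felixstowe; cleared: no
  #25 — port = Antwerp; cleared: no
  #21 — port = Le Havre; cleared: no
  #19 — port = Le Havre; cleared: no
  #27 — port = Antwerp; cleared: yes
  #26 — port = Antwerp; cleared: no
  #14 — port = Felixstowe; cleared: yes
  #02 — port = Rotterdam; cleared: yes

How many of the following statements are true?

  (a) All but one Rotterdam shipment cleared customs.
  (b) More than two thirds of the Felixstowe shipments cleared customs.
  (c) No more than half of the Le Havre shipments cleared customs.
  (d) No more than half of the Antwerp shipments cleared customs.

(a) Rotterdam: |A| = 9, |A ∩ B| = 8; needs |A ∖ B| = 1 — true.
(b) Felixstowe: |A| = 7, |A ∩ B| = 5; needs |A ∩ B| / |A| > 2/3 — true.
(c) Le Havre: |A| = 7, |A ∩ B| = 3; needs |A ∩ B| ≤ |A ∖ B| — true.
(d) Antwerp: |A| = 8, |A ∩ B| = 4; needs |A ∩ B| ≤ |A ∖ B| — true.

4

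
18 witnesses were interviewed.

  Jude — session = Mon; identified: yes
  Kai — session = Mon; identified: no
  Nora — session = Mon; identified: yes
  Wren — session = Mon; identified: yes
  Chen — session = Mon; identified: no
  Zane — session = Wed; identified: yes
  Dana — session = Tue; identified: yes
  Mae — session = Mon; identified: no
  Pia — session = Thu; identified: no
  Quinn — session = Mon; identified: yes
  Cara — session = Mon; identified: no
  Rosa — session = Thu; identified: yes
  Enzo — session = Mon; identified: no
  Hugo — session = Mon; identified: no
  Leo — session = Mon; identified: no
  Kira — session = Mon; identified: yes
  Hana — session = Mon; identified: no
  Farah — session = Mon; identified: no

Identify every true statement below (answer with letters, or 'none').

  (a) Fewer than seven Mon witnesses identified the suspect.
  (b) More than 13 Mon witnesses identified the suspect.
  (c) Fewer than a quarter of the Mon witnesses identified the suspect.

|A| = 14, |A ∩ B| = 5, |A ∖ B| = 9.
(a) |A ∩ B| < 7: holds.
(b) |A ∩ B| > 13: fails.
(c) |A ∩ B| / |A| < 1/4: fails.

(a)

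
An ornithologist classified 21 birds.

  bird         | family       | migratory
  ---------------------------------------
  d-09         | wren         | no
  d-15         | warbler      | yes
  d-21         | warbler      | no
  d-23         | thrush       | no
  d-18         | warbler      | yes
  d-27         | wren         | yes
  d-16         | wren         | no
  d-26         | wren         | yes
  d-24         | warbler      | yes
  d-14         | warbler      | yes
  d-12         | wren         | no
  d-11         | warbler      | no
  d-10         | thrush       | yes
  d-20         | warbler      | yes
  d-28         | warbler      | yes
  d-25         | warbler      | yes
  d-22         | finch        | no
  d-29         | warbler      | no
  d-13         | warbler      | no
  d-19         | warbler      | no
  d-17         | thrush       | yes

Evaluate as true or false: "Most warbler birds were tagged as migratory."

True

The determiner here denotes the relation: |A ∩ B| > |A ∖ B|.
A (the restrictor) = {d-15, d-21, d-18, d-24, d-14, d-11, d-20, d-28, d-25, d-29, d-13, d-19}, |A| = 12.
A ∩ B = {d-15, d-18, d-24, d-14, d-20, d-28, d-25}, so |A ∩ B| = 7.
A ∖ B = {d-21, d-11, d-29, d-13, d-19}, so |A ∖ B| = 5.
7 > 5, so the statement is true.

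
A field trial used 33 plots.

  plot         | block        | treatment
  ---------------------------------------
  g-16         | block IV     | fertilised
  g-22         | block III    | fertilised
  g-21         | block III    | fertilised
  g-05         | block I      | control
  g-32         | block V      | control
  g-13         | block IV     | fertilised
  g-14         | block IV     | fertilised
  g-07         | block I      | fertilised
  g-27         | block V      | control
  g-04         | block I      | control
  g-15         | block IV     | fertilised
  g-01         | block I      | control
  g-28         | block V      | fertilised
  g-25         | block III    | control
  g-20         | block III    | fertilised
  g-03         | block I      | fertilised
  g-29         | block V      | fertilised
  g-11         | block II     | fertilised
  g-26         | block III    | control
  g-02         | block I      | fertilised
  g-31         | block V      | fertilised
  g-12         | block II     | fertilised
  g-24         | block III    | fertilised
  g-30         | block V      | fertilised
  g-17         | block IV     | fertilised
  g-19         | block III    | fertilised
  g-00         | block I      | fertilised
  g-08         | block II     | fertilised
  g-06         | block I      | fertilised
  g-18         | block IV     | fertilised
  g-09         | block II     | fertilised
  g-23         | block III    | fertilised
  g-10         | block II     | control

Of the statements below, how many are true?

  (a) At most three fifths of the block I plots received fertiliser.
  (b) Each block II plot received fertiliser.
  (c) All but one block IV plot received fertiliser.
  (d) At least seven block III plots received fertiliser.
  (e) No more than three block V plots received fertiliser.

0

(a) block I: |A| = 8, |A ∩ B| = 5; needs |A ∩ B| / |A| ≤ 3/5 — false.
(b) block II: |A| = 5, |A ∩ B| = 4; needs A ⊆ B, i.e. every element of A is in B (|A ∖ B| = 0) — false.
(c) block IV: |A| = 6, |A ∩ B| = 6; needs |A ∖ B| = 1 — false.
(d) block III: |A| = 8, |A ∩ B| = 6; needs |A ∩ B| ≥ 7 — false.
(e) block V: |A| = 6, |A ∩ B| = 4; needs |A ∩ B| ≤ 3 — false.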